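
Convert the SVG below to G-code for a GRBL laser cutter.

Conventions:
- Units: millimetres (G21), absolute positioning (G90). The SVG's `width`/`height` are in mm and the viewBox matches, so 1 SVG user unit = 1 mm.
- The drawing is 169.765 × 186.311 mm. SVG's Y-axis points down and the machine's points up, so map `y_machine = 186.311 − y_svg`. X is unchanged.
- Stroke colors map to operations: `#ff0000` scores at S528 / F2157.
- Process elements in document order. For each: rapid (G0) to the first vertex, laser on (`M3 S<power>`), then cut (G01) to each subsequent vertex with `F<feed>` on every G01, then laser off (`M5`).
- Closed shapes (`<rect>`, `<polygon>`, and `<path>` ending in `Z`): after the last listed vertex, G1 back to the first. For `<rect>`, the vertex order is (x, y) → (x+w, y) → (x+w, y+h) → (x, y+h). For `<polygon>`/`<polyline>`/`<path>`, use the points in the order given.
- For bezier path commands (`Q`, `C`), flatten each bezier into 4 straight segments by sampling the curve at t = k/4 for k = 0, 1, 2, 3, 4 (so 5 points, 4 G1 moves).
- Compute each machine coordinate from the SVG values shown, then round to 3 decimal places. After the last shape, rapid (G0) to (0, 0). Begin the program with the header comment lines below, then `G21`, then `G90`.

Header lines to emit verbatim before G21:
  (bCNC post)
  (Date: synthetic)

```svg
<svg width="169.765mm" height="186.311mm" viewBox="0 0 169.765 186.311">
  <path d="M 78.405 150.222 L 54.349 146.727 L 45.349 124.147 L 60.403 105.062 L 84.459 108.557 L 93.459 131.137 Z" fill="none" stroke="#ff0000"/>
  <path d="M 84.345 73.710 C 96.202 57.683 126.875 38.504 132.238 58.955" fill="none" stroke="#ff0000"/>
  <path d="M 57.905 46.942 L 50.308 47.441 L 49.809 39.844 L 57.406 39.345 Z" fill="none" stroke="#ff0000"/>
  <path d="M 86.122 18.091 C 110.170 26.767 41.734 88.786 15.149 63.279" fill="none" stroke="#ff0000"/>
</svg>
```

(bCNC post)
(Date: synthetic)
G21
G90
G0 X78.405 Y36.089
M3 S528
G01 X54.349 Y39.584 F2157
G01 X45.349 Y62.164 F2157
G01 X60.403 Y81.249 F2157
G01 X84.459 Y77.754 F2157
G01 X93.459 Y55.174 F2157
G01 X78.405 Y36.089 F2157
M5
G0 X84.345 Y112.601
M3 S528
G01 X96.076 Y124.544 F2157
G01 X110.727 Y133.658 F2157
G01 X124.160 Y135.932 F2157
G01 X132.238 Y127.356 F2157
M5
G0 X57.905 Y139.369
M3 S528
G01 X50.308 Y138.870 F2157
G01 X49.809 Y146.467 F2157
G01 X57.406 Y146.966 F2157
G01 X57.905 Y139.369 F2157
M5
G0 X86.122 Y168.220
M3 S528
G01 X88.916 Y153.912 F2157
G01 X69.623 Y132.807 F2157
G01 X40.836 Y118.112 F2157
G01 X15.149 Y123.032 F2157
M5
G0 X0.000 Y0.000

1 u = 1 mm; y_m = 186.311 − y.

[1] `<path>` regular polygon, #ff0000→score S528 F2157: (78.405,36.089) → (54.349,39.584) → (45.349,62.164) → (60.403,81.249) → (84.459,77.754) → (93.459,55.174) → (78.405,36.089) (closed)

[2] `<path>` cubic bezier, #ff0000→score S528 F2157: (84.345,112.601) → (96.076,124.544) → (110.727,133.658) → (124.160,135.932) → (132.238,127.356)

[3] `<path>` regular polygon, #ff0000→score S528 F2157: (57.905,139.369) → (50.308,138.870) → (49.809,146.467) → (57.406,146.966) → (57.905,139.369) (closed)

[4] `<path>` cubic bezier, #ff0000→score S528 F2157: (86.122,168.220) → (88.916,153.912) → (69.623,132.807) → (40.836,118.112) → (15.149,123.032)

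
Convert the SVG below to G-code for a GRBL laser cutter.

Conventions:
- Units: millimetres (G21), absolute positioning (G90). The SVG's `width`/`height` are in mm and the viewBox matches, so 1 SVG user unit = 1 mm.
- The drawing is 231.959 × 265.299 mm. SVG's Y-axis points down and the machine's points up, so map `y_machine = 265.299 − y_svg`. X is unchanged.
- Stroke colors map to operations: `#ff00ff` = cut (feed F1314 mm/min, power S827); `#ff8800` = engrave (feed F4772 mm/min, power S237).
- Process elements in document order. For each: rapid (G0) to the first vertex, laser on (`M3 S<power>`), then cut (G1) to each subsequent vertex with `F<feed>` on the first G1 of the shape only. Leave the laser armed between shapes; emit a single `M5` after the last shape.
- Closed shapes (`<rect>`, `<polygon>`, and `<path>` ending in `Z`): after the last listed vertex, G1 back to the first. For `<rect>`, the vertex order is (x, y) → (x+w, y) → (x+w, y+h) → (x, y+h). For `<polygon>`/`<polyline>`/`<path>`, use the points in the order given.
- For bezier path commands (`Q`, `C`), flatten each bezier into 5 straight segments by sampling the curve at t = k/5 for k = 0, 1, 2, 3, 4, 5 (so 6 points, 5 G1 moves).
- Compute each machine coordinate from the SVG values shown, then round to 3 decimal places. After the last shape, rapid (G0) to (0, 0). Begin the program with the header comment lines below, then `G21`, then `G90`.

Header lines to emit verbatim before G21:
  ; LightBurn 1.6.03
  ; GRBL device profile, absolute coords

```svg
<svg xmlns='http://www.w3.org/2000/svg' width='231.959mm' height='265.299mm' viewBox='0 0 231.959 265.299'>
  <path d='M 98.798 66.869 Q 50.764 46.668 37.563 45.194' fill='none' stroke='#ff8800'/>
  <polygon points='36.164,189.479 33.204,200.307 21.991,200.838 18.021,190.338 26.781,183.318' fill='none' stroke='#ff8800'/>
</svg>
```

viewBox `0 0 231.959 265.299` with mm width/height → 1 unit = 1 mm. Flip: y_m = 265.299 − y_svg.

**Shape 1** — `<path>` quadratic bezier, stroke `#ff8800` → engrave (S237, F4772). Control points (SVG): P0=(98.798,66.869), P1=(50.764,46.668), P2=(37.563,45.194); sampled at t=k/5. Machine vertices: (98.798,198.430) → (80.978,205.761) → (65.944,211.594) → (53.697,215.929) → (44.237,218.766) → (37.563,220.105). Open path.

**Shape 2** — `<polygon>` regular polygon, stroke `#ff8800` → engrave (S237, F4772). Machine vertices: (36.164,75.820) → (33.204,64.992) → (21.991,64.461) → (18.021,74.961) → (26.781,81.981) → (36.164,75.820). Closed: final G1 returns to the first vertex.

; LightBurn 1.6.03
; GRBL device profile, absolute coords
G21
G90
G0 X98.798 Y198.430
M3 S237
G1 X80.978 Y205.761 F4772
G1 X65.944 Y211.594
G1 X53.697 Y215.929
G1 X44.237 Y218.766
G1 X37.563 Y220.105
G0 X36.164 Y75.820
M3 S237
G1 X33.204 Y64.992 F4772
G1 X21.991 Y64.461
G1 X18.021 Y74.961
G1 X26.781 Y81.981
G1 X36.164 Y75.820
M5
G0 X0.000 Y0.000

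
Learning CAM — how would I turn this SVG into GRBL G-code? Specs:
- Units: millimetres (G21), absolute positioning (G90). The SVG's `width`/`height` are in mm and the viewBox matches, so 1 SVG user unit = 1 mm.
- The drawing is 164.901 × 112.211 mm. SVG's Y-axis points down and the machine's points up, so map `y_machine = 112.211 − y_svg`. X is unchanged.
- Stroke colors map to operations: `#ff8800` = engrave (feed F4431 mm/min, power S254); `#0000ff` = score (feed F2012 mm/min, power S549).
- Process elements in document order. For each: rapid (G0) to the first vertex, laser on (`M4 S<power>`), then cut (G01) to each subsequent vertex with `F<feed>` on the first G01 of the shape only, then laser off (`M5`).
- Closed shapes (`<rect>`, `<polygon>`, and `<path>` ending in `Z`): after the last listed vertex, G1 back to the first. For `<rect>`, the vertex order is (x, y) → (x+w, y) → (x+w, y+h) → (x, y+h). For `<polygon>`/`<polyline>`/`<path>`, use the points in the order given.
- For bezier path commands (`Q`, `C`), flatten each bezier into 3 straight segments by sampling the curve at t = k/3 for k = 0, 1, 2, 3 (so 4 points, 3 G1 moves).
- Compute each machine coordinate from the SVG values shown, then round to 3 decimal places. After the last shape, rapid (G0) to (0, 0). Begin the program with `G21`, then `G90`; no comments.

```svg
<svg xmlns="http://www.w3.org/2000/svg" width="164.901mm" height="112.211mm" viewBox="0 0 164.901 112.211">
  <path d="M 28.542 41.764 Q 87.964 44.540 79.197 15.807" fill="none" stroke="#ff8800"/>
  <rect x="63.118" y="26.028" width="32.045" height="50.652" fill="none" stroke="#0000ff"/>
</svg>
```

G21
G90
G0 X28.542 Y70.447
M4 S254
G01 X60.580 Y72.097 F4431
G01 X77.465 Y80.750
G01 X79.197 Y96.404
M5
G0 X63.118 Y86.183
M4 S549
G01 X95.163 Y86.183 F2012
G01 X95.163 Y35.531
G01 X63.118 Y35.531
G01 X63.118 Y86.183
M5
G0 X0.000 Y0.000

viewBox `0 0 164.901 112.211` with mm width/height → 1 unit = 1 mm. Flip: y_m = 112.211 − y_svg.

**Shape 1** — `<path>` quadratic bezier, stroke `#ff8800` → engrave (S254, F4431). Control points (SVG): P0=(28.542,41.764), P1=(87.964,44.540), P2=(79.197,15.807); sampled at t=k/3. Machine vertices: (28.542,70.447) → (60.580,72.097) → (77.465,80.750) → (79.197,96.404). Open path.

**Shape 2** — `<rect>` rectangle, stroke `#0000ff` → score (S549, F2012). Machine vertices: (63.118,86.183) → (95.163,86.183) → (95.163,35.531) → (63.118,35.531) → (63.118,86.183). Closed: final G1 returns to the first vertex.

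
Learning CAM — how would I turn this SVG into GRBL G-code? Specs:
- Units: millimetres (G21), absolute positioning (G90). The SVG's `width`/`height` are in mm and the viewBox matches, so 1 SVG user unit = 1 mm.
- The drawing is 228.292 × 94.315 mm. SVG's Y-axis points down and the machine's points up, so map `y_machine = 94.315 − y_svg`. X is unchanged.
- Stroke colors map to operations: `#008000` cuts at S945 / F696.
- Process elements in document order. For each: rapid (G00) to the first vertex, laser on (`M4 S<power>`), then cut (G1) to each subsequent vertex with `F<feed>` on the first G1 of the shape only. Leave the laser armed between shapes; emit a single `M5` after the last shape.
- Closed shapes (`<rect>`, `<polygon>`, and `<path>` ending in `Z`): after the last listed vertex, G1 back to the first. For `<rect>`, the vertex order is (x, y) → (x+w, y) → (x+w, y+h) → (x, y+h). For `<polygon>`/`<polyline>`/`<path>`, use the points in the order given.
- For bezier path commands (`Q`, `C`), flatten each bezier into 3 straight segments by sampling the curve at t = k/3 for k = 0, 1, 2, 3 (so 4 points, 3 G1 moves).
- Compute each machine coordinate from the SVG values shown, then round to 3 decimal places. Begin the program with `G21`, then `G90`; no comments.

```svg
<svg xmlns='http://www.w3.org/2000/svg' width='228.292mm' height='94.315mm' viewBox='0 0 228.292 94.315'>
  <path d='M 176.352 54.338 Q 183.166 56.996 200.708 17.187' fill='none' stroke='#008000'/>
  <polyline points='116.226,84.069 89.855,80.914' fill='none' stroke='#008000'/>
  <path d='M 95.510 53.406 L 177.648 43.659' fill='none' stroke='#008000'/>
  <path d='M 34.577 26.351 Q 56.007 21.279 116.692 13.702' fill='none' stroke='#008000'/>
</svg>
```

G21
G90
G00 X176.352 Y39.977
M4 S945
G1 X182.087 Y42.924 F696
G1 X190.205 Y55.307
G1 X200.708 Y77.128
G00 X116.226 Y10.246
M4 S945
G1 X89.855 Y13.401 F696
G00 X95.510 Y40.909
M4 S945
G1 X177.648 Y50.656 F696
G00 X34.577 Y67.964
M4 S945
G1 X53.225 Y71.624 F696
G1 X80.597 Y75.840
G1 X116.692 Y80.613
M5

viewBox `0 0 228.292 94.315` with mm width/height → 1 unit = 1 mm. Flip: y_m = 94.315 − y_svg.

**Shape 1** — `<path>` quadratic bezier, stroke `#008000` → cut (S945, F696). Control points (SVG): P0=(176.352,54.338), P1=(183.166,56.996), P2=(200.708,17.187); sampled at t=k/3. Machine vertices: (176.352,39.977) → (182.087,42.924) → (190.205,55.307) → (200.708,77.128). Open path.

**Shape 2** — `<polyline>` line segment, stroke `#008000` → cut (S945, F696). Machine vertices: (116.226,10.246) → (89.855,13.401). Open path.

**Shape 3** — `<path>` line segment, stroke `#008000` → cut (S945, F696). Machine vertices: (95.510,40.909) → (177.648,50.656). Open path.

**Shape 4** — `<path>` quadratic bezier, stroke `#008000` → cut (S945, F696). Control points (SVG): P0=(34.577,26.351), P1=(56.007,21.279), P2=(116.692,13.702); sampled at t=k/3. Machine vertices: (34.577,67.964) → (53.225,71.624) → (80.597,75.840) → (116.692,80.613). Open path.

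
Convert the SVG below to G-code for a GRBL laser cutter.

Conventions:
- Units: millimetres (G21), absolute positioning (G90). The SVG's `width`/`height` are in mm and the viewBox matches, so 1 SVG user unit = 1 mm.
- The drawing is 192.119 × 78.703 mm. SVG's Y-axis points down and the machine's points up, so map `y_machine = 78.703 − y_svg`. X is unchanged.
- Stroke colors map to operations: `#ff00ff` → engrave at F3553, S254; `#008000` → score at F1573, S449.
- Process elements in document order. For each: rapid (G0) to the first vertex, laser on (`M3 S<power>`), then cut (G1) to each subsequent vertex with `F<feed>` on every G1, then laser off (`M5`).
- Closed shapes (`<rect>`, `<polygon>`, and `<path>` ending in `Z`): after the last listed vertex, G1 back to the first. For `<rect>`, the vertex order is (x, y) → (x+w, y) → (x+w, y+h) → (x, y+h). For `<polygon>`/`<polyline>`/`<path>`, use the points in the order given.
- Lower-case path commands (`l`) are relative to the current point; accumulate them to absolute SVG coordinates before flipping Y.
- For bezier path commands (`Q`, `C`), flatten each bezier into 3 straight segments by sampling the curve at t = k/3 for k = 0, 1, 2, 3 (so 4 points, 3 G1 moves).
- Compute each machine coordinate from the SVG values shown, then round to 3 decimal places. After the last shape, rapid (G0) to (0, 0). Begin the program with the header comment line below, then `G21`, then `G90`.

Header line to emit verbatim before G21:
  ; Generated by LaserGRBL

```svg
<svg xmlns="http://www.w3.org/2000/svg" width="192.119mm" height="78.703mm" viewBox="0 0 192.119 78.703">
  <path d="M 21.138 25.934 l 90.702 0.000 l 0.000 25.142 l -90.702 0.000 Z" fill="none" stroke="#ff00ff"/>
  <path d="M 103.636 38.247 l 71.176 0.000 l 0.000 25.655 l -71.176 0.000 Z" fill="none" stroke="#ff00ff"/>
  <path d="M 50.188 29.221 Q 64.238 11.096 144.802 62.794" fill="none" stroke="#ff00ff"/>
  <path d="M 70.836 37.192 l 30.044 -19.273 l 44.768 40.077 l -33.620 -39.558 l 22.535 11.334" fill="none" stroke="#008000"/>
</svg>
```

; Generated by LaserGRBL
G21
G90
G0 X21.138 Y52.769
M3 S254
G1 X111.840 Y52.769 F3553
G1 X111.840 Y27.627 F3553
G1 X21.138 Y27.627 F3553
G1 X21.138 Y52.769 F3553
M5
G0 X103.636 Y40.456
M3 S254
G1 X174.812 Y40.456 F3553
G1 X174.812 Y14.801 F3553
G1 X103.636 Y14.801 F3553
G1 X103.636 Y40.456 F3553
M5
G0 X50.188 Y49.482
M3 S254
G1 X66.945 Y53.807 F3553
G1 X98.483 Y42.616 F3553
G1 X144.802 Y15.909 F3553
M5
G0 X70.836 Y41.511
M3 S449
G1 X100.880 Y60.784 F1573
G1 X145.648 Y20.707 F1573
G1 X112.028 Y60.265 F1573
G1 X134.563 Y48.931 F1573
M5
G0 X0.000 Y0.000

Since the viewBox matches the mm dimensions, user units are millimetres directly. The only transform is the Y-flip y_m = 78.703 − y_svg.

Shape 1 is a rectangle drawn with `<path>`. Its stroke #ff00ff means engrave at S254, F3553. After flipping Y the toolpath is (21.138,52.769) → (111.840,52.769) → (111.840,27.627) → (21.138,27.627) → (21.138,52.769), returning to the start.

Shape 2 is a rectangle drawn with `<path>`. Its stroke #ff00ff means engrave at S254, F3553. After flipping Y the toolpath is (103.636,40.456) → (174.812,40.456) → (174.812,14.801) → (103.636,14.801) → (103.636,40.456), returning to the start.

Shape 3 is a quadratic bezier drawn with `<path>`. Its stroke #ff00ff means engrave at S254, F3553. After flipping Y the toolpath is (50.188,49.482) → (66.945,53.807) → (98.483,42.616) → (144.802,15.909).

Shape 4 is a open polyline drawn with `<path>`. Its stroke #008000 means score at S449, F1573. After flipping Y the toolpath is (70.836,41.511) → (100.880,60.784) → (145.648,20.707) → (112.028,60.265) → (134.563,48.931).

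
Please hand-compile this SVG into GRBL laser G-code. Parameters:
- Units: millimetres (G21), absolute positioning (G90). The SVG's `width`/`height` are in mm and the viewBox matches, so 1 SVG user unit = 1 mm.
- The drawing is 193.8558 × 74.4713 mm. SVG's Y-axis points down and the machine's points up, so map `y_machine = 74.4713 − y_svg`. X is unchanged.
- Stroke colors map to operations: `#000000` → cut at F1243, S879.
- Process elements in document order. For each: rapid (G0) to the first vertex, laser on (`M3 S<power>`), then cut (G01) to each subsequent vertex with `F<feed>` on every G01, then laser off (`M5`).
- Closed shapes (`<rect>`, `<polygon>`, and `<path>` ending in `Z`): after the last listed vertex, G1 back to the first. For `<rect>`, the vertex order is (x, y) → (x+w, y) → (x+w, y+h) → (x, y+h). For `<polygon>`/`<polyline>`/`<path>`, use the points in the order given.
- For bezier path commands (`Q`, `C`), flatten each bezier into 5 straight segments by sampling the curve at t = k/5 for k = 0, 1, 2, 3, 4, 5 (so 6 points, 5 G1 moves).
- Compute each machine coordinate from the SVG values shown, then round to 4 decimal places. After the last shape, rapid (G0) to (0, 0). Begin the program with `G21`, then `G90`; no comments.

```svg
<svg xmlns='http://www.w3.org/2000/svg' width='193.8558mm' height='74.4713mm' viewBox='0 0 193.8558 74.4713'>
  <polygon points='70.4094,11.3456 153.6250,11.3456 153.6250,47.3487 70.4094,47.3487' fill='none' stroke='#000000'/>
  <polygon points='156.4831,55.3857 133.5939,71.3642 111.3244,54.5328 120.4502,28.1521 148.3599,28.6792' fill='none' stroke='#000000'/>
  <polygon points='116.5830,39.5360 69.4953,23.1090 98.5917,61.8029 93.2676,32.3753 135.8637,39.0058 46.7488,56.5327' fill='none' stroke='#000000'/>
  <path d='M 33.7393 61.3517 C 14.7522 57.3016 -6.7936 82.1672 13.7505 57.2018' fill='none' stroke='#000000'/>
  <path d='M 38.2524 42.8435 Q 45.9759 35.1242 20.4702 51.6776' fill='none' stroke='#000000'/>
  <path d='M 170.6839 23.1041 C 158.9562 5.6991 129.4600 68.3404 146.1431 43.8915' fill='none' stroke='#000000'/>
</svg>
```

G21
G90
G0 X70.4094 Y63.1257
M3 S879
G01 X153.6250 Y63.1257 F1243
G01 X153.6250 Y27.1226 F1243
G01 X70.4094 Y27.1226 F1243
G01 X70.4094 Y63.1257 F1243
M5
G0 X156.4831 Y19.0856
M3 S879
G01 X133.5939 Y3.1071 F1243
G01 X111.3244 Y19.9385 F1243
G01 X120.4502 Y46.3192 F1243
G01 X148.3599 Y45.7921 F1243
G01 X156.4831 Y19.0856 F1243
M5
G0 X116.5830 Y34.9353
M3 S879
G01 X69.4953 Y51.3623 F1243
G01 X98.5917 Y12.6684 F1243
G01 X93.2676 Y42.0960 F1243
G01 X135.8637 Y35.4655 F1243
G01 X46.7488 Y17.9386 F1243
G01 X116.5830 Y34.9353 F1243
M5
G0 X33.7393 Y13.1196
M3 S879
G01 X22.3972 Y12.7097 F1243
G01 X12.5841 Y9.1400 F1243
G01 X6.4432 Y6.1901 F1243
G01 X6.1176 Y7.6400 F1243
G01 X13.7505 Y17.2695 F1243
M5
G0 X38.2524 Y31.6278
M3 S879
G01 X40.0126 Y33.7446 F1243
G01 X39.1145 Y33.9196 F1243
G01 X35.5581 Y32.1528 F1243
G01 X29.3433 Y28.4442 F1243
G01 X20.4702 Y22.7937 F1243
M5
G0 X170.6839 Y51.3672
M3 S879
G01 X162.0266 Y53.5417 F1243
G01 X152.1744 Y44.5277 F1243
G01 X144.1968 Y32.3477 F1243
G01 X141.1632 Y25.0242 F1243
G01 X146.1431 Y30.5798 F1243
M5
G0 X0.0000 Y0.0000

1 u = 1 mm; y_m = 74.4713 − y.

[1] `<polygon>` rectangle, #000000→cut S879 F1243: (70.4094,63.1257) → (153.6250,63.1257) → (153.6250,27.1226) → (70.4094,27.1226) → (70.4094,63.1257) (closed)

[2] `<polygon>` regular polygon, #000000→cut S879 F1243: (156.4831,19.0856) → (133.5939,3.1071) → (111.3244,19.9385) → (120.4502,46.3192) → (148.3599,45.7921) → (156.4831,19.0856) (closed)

[3] `<polygon>` closed polygon, #000000→cut S879 F1243: (116.5830,34.9353) → (69.4953,51.3623) → (98.5917,12.6684) → (93.2676,42.0960) → (135.8637,35.4655) → (46.7488,17.9386) → (116.5830,34.9353) (closed)

[4] `<path>` cubic bezier, #000000→cut S879 F1243: (33.7393,13.1196) → (22.3972,12.7097) → (12.5841,9.1400) → (6.4432,6.1901) → (6.1176,7.6400) → (13.7505,17.2695)

[5] `<path>` quadratic bezier, #000000→cut S879 F1243: (38.2524,31.6278) → (40.0126,33.7446) → (39.1145,33.9196) → (35.5581,32.1528) → (29.3433,28.4442) → (20.4702,22.7937)

[6] `<path>` cubic bezier, #000000→cut S879 F1243: (170.6839,51.3672) → (162.0266,53.5417) → (152.1744,44.5277) → (144.1968,32.3477) → (141.1632,25.0242) → (146.1431,30.5798)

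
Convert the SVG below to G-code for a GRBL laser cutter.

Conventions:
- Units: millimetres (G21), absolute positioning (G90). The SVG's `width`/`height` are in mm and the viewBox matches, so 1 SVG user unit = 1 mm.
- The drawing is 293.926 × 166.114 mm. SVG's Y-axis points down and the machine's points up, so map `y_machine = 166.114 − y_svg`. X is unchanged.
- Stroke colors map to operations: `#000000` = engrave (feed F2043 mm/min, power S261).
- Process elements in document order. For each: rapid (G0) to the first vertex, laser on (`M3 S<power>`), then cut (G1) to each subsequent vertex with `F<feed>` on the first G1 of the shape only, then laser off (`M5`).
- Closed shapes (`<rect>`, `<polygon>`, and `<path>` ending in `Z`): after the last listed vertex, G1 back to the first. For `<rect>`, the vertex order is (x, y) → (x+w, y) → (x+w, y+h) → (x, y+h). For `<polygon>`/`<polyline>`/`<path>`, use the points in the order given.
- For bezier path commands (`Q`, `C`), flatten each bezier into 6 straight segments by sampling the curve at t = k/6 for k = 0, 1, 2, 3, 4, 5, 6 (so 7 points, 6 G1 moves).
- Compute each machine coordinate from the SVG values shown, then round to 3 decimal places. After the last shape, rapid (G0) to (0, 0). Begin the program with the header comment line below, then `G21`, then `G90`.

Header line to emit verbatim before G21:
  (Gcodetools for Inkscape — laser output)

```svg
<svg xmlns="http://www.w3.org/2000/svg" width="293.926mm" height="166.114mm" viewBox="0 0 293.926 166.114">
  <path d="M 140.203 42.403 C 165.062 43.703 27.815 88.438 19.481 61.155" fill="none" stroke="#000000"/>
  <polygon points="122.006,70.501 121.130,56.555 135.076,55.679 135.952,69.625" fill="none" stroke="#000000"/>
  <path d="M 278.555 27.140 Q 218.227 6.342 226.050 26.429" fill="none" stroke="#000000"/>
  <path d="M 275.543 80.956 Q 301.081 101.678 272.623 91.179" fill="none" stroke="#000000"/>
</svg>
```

(Gcodetools for Inkscape — laser output)
G21
G90
G0 X140.203 Y123.711
M3 S261
G1 X140.471 Y119.976 F2043
G1 X121.805 Y112.209
G1 X92.289 Y103.616
G1 X60.008 Y97.406
G1 X33.043 Y96.784
G1 X19.481 Y104.959
M5
G0 X122.006 Y95.613
M3 S261
G1 X121.130 Y109.559 F2043
G1 X135.076 Y110.435
G1 X135.952 Y96.489
G1 X122.006 Y95.613
M5
G0 X278.555 Y138.974
M3 S261
G1 X260.339 Y144.771 F2043
G1 X245.909 Y148.297
G1 X235.265 Y149.551
G1 X228.407 Y148.534
G1 X225.335 Y145.245
G1 X226.050 Y139.685
M5
G0 X275.543 Y85.158
M3 S261
G1 X282.556 Y79.118 F2043
G1 X286.569 Y74.812
G1 X287.582 Y72.241
G1 X285.595 Y71.405
G1 X280.609 Y72.303
G1 X272.623 Y74.935
M5
G0 X0.000 Y0.000

viewBox `0 0 293.926 166.114` with mm width/height → 1 unit = 1 mm. Flip: y_m = 166.114 − y_svg.

**Shape 1** — `<path>` cubic bezier, stroke `#000000` → engrave (S261, F2043). Control points (SVG): P0=(140.203,42.403), P1=(165.062,43.703), P2=(27.815,88.438), P3=(19.481,61.155); sampled at t=k/6. Machine vertices: (140.203,123.711) → (140.471,119.976) → (121.805,112.209) → (92.289,103.616) → (60.008,97.406) → (33.043,96.784) → (19.481,104.959). Open path.

**Shape 2** — `<polygon>` regular polygon, stroke `#000000` → engrave (S261, F2043). Machine vertices: (122.006,95.613) → (121.130,109.559) → (135.076,110.435) → (135.952,96.489) → (122.006,95.613). Closed: final G1 returns to the first vertex.

**Shape 3** — `<path>` quadratic bezier, stroke `#000000` → engrave (S261, F2043). Control points (SVG): P0=(278.555,27.140), P1=(218.227,6.342), P2=(226.050,26.429); sampled at t=k/6. Machine vertices: (278.555,138.974) → (260.339,144.771) → (245.909,148.297) → (235.265,149.551) → (228.407,148.534) → (225.335,145.245) → (226.050,139.685). Open path.

**Shape 4** — `<path>` quadratic bezier, stroke `#000000` → engrave (S261, F2043). Control points (SVG): P0=(275.543,80.956), P1=(301.081,101.678), P2=(272.623,91.179); sampled at t=k/6. Machine vertices: (275.543,85.158) → (282.556,79.118) → (286.569,74.812) → (287.582,72.241) → (285.595,71.405) → (280.609,72.303) → (272.623,74.935). Open path.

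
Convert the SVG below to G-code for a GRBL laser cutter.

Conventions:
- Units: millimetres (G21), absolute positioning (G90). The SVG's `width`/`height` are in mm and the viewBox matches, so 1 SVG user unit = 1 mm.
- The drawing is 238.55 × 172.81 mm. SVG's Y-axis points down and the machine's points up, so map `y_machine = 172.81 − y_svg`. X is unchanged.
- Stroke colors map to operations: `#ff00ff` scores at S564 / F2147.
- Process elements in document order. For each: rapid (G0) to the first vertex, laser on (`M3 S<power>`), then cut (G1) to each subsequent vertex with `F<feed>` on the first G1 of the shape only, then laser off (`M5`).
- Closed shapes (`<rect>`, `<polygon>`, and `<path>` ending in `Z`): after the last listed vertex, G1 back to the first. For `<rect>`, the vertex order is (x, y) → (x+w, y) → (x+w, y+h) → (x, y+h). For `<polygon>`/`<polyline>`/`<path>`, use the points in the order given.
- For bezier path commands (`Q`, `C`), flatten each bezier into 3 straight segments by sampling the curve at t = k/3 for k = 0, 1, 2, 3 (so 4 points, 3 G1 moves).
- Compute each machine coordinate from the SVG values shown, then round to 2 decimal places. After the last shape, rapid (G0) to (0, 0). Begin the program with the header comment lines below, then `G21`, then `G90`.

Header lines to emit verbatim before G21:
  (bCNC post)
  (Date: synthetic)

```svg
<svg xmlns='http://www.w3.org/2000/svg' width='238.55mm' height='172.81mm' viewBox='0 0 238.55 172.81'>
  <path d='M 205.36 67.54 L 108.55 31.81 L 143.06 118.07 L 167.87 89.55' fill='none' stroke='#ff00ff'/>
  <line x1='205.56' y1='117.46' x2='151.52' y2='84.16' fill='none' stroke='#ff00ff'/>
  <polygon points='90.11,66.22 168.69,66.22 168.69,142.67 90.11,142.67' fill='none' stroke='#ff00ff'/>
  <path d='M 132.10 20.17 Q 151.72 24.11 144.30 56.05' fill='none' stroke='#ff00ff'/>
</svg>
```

Since the viewBox matches the mm dimensions, user units are millimetres directly. The only transform is the Y-flip y_m = 172.81 − y_svg.

Shape 1 is a open polyline drawn with `<path>`. Its stroke #ff00ff means score at S564, F2147. After flipping Y the toolpath is (205.36,105.27) → (108.55,141.00) → (143.06,54.74) → (167.87,83.26).

Shape 2 is a line segment drawn with `<line>`. Its stroke #ff00ff means score at S564, F2147. After flipping Y the toolpath is (205.56,55.35) → (151.52,88.65).

Shape 3 is a rectangle drawn with `<polygon>`. Its stroke #ff00ff means score at S564, F2147. After flipping Y the toolpath is (90.11,106.59) → (168.69,106.59) → (168.69,30.14) → (90.11,30.14) → (90.11,106.59), returning to the start.

Shape 4 is a quadratic bezier drawn with `<path>`. Its stroke #ff00ff means score at S564, F2147. After flipping Y the toolpath is (132.10,152.64) → (142.18,146.90) → (146.24,134.94) → (144.30,116.76).

(bCNC post)
(Date: synthetic)
G21
G90
G0 X205.36 Y105.27
M3 S564
G1 X108.55 Y141.00 F2147
G1 X143.06 Y54.74
G1 X167.87 Y83.26
M5
G0 X205.56 Y55.35
M3 S564
G1 X151.52 Y88.65 F2147
M5
G0 X90.11 Y106.59
M3 S564
G1 X168.69 Y106.59 F2147
G1 X168.69 Y30.14
G1 X90.11 Y30.14
G1 X90.11 Y106.59
M5
G0 X132.10 Y152.64
M3 S564
G1 X142.18 Y146.90 F2147
G1 X146.24 Y134.94
G1 X144.30 Y116.76
M5
G0 X0.00 Y0.00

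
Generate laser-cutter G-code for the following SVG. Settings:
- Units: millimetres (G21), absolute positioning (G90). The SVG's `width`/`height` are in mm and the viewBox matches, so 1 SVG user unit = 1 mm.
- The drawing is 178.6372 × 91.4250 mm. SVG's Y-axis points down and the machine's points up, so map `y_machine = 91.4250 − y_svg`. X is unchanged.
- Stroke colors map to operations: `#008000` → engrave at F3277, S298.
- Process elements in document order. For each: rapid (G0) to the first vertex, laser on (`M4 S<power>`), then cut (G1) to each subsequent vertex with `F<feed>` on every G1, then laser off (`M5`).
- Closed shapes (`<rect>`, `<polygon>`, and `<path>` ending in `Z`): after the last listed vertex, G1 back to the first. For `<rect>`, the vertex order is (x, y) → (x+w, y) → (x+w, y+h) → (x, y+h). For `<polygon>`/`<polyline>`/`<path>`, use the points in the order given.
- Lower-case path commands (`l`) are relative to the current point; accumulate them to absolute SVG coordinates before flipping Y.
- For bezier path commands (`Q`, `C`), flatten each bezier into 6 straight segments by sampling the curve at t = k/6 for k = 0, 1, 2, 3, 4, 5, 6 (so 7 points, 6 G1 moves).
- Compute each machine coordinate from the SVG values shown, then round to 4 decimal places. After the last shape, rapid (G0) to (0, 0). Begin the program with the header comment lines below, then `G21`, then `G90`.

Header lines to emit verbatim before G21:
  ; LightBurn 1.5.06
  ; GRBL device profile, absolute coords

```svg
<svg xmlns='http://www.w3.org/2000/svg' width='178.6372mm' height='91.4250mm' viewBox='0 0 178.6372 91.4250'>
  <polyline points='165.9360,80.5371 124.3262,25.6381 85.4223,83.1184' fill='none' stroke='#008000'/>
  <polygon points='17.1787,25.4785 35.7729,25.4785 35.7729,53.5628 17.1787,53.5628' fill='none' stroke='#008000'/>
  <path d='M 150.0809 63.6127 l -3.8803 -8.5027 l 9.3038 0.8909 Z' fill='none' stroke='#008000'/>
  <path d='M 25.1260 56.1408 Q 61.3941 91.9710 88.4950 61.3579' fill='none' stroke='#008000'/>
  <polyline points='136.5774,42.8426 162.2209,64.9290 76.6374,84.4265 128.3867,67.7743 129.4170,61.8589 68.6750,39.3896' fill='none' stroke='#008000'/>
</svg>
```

viewBox `0 0 178.6372 91.4250` with mm width/height → 1 unit = 1 mm. Flip: y_m = 91.4250 − y_svg.

**Shape 1** — `<polyline>` open polyline, stroke `#008000` → engrave (S298, F3277). Machine vertices: (165.9360,10.8879) → (124.3262,65.7869) → (85.4223,8.3066). Open path.

**Shape 2** — `<polygon>` rectangle, stroke `#008000` → engrave (S298, F3277). Machine vertices: (17.1787,65.9465) → (35.7729,65.9465) → (35.7729,37.8622) → (17.1787,37.8622) → (17.1787,65.9465). Closed: final G1 returns to the first vertex.

**Shape 3** — `<path>` regular polygon, stroke `#008000` → engrave (S298, F3277). Machine vertices: (150.0809,27.8123) → (146.2006,36.3150) → (155.5044,35.4241) → (150.0809,27.8123). Closed: final G1 returns to the first vertex.

**Shape 4** — `<path>` quadratic bezier, stroke `#008000` → engrave (S298, F3277). Control points (SVG): P0=(25.1260,56.1408), P1=(61.3941,91.9710), P2=(88.4950,61.3579); sampled at t=k/6. Machine vertices: (25.1260,35.2842) → (36.9607,25.1864) → (48.2862,18.7800) → (59.1023,16.0648) → (69.4092,17.0410) → (79.2067,21.7084) → (88.4950,30.0671). Open path.

**Shape 5** — `<polyline>` open polyline, stroke `#008000` → engrave (S298, F3277). Machine vertices: (136.5774,48.5824) → (162.2209,26.4960) → (76.6374,6.9985) → (128.3867,23.6507) → (129.4170,29.5661) → (68.6750,52.0354). Open path.

; LightBurn 1.5.06
; GRBL device profile, absolute coords
G21
G90
G0 X165.9360 Y10.8879
M4 S298
G1 X124.3262 Y65.7869 F3277
G1 X85.4223 Y8.3066 F3277
M5
G0 X17.1787 Y65.9465
M4 S298
G1 X35.7729 Y65.9465 F3277
G1 X35.7729 Y37.8622 F3277
G1 X17.1787 Y37.8622 F3277
G1 X17.1787 Y65.9465 F3277
M5
G0 X150.0809 Y27.8123
M4 S298
G1 X146.2006 Y36.3150 F3277
G1 X155.5044 Y35.4241 F3277
G1 X150.0809 Y27.8123 F3277
M5
G0 X25.1260 Y35.2842
M4 S298
G1 X36.9607 Y25.1864 F3277
G1 X48.2862 Y18.7800 F3277
G1 X59.1023 Y16.0648 F3277
G1 X69.4092 Y17.0410 F3277
G1 X79.2067 Y21.7084 F3277
G1 X88.4950 Y30.0671 F3277
M5
G0 X136.5774 Y48.5824
M4 S298
G1 X162.2209 Y26.4960 F3277
G1 X76.6374 Y6.9985 F3277
G1 X128.3867 Y23.6507 F3277
G1 X129.4170 Y29.5661 F3277
G1 X68.6750 Y52.0354 F3277
M5
G0 X0.0000 Y0.0000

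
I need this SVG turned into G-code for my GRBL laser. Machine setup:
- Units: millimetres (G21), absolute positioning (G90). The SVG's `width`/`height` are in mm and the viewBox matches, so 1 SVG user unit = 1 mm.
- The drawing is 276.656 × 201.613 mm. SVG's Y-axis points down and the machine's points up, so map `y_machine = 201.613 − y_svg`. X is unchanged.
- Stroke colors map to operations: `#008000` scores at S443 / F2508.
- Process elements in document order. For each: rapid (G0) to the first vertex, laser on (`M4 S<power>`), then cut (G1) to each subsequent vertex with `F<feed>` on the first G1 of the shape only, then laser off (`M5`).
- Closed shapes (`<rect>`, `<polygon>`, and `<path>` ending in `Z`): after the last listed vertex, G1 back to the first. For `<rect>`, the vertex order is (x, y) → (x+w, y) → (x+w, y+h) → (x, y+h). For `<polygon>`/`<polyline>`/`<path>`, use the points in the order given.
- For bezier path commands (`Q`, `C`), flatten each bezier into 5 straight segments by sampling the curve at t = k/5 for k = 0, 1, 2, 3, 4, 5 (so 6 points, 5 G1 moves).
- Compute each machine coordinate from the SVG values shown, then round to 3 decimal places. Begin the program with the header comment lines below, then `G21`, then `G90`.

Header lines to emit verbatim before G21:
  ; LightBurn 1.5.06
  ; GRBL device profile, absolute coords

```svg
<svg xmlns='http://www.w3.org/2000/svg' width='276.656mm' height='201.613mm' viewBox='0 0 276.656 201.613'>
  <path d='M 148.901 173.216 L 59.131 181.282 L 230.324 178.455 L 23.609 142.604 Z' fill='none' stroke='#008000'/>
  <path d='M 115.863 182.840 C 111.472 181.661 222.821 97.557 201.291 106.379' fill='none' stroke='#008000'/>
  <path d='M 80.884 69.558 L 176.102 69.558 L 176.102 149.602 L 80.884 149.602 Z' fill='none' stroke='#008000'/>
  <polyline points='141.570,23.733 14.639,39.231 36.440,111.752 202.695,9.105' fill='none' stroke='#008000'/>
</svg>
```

viewBox `0 0 276.656 201.613` with mm width/height → 1 unit = 1 mm. Flip: y_m = 201.613 − y_svg.

**Shape 1** — `<path>` closed polygon, stroke `#008000` → score (S443, F2508). Machine vertices: (148.901,28.397) → (59.131,20.331) → (230.324,23.158) → (23.609,59.009) → (148.901,28.397). Closed: final G1 returns to the first vertex.

**Shape 2** — `<path>` cubic bezier, stroke `#008000` → score (S443, F2508). Control points (SVG): P0=(115.863,182.840), P1=(111.472,181.661), P2=(222.821,97.557), P3=(201.291,106.379); sampled at t=k/5. Machine vertices: (115.863,18.773) → (125.128,28.025) → (150.237,48.737) → (179.257,72.470) → (200.252,90.783) → (201.291,95.234). Open path.

**Shape 3** — `<path>` rectangle, stroke `#008000` → score (S443, F2508). Machine vertices: (80.884,132.055) → (176.102,132.055) → (176.102,52.011) → (80.884,52.011) → (80.884,132.055). Closed: final G1 returns to the first vertex.

**Shape 4** — `<polyline>` open polyline, stroke `#008000` → score (S443, F2508). Machine vertices: (141.570,177.880) → (14.639,162.382) → (36.440,89.861) → (202.695,192.508). Open path.

; LightBurn 1.5.06
; GRBL device profile, absolute coords
G21
G90
G0 X148.901 Y28.397
M4 S443
G1 X59.131 Y20.331 F2508
G1 X230.324 Y23.158
G1 X23.609 Y59.009
G1 X148.901 Y28.397
M5
G0 X115.863 Y18.773
M4 S443
G1 X125.128 Y28.025 F2508
G1 X150.237 Y48.737
G1 X179.257 Y72.470
G1 X200.252 Y90.783
G1 X201.291 Y95.234
M5
G0 X80.884 Y132.055
M4 S443
G1 X176.102 Y132.055 F2508
G1 X176.102 Y52.011
G1 X80.884 Y52.011
G1 X80.884 Y132.055
M5
G0 X141.570 Y177.880
M4 S443
G1 X14.639 Y162.382 F2508
G1 X36.440 Y89.861
G1 X202.695 Y192.508
M5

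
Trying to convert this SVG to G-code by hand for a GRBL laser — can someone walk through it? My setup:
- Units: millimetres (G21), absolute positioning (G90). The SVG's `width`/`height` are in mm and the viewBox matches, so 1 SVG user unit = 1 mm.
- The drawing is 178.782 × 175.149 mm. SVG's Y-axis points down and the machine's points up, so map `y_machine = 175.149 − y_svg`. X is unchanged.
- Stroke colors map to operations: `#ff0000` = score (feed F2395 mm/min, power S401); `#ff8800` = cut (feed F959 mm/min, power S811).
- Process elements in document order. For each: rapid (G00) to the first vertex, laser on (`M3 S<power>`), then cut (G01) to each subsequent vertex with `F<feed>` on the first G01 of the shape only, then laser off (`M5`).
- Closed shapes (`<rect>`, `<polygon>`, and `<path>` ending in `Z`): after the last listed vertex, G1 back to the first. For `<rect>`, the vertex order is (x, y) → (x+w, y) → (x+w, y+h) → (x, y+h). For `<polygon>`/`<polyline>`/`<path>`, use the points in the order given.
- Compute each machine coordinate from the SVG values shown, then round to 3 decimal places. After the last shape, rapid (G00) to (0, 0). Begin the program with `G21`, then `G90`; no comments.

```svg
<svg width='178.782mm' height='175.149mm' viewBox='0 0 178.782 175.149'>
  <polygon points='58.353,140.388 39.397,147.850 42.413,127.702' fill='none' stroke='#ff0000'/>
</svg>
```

G21
G90
G00 X58.353 Y34.761
M3 S401
G01 X39.397 Y27.299 F2395
G01 X42.413 Y47.447
G01 X58.353 Y34.761
M5
G00 X0.000 Y0.000

viewBox `0 0 178.782 175.149` with mm width/height → 1 unit = 1 mm. Flip: y_m = 175.149 − y_svg.

**Shape 1** — `<polygon>` regular polygon, stroke `#ff0000` → score (S401, F2395). Machine vertices: (58.353,34.761) → (39.397,27.299) → (42.413,47.447) → (58.353,34.761). Closed: final G1 returns to the first vertex.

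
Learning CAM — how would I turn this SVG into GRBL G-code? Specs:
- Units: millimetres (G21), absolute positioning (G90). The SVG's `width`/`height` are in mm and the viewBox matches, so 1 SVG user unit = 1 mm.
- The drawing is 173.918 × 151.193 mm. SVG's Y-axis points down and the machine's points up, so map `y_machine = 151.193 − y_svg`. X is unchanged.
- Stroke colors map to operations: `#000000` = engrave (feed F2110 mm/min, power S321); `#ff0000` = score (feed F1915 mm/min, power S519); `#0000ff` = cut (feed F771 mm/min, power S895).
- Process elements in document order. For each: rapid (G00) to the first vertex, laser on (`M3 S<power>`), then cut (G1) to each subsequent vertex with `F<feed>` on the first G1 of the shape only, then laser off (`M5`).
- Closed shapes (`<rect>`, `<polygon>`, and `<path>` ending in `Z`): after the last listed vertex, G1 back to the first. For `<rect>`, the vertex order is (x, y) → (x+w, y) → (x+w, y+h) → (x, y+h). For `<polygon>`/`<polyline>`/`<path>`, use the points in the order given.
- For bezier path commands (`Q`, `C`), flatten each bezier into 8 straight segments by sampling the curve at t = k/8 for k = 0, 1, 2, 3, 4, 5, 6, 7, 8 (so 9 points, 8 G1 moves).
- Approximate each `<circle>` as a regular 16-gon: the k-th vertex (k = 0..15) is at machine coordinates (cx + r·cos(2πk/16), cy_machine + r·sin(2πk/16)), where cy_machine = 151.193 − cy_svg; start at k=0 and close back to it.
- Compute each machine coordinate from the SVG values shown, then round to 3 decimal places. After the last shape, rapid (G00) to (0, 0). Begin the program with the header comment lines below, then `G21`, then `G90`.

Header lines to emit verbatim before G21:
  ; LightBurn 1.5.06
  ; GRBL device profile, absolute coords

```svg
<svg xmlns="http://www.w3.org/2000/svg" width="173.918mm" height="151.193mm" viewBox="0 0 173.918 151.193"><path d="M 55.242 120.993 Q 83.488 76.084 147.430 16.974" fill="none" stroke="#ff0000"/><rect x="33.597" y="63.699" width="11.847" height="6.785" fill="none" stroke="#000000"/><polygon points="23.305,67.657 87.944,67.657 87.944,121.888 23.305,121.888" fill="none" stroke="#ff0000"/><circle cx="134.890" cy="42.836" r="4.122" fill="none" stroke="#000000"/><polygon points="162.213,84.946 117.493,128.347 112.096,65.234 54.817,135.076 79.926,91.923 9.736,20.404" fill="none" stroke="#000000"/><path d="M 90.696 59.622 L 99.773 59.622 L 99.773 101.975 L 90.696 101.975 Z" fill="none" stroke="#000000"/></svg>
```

viewBox `0 0 173.918 151.193` with mm width/height → 1 unit = 1 mm. Flip: y_m = 151.193 − y_svg.

**Shape 1** — `<path>` quadratic bezier, stroke `#ff0000` → score (S519, F1915). Control points (SVG): P0=(55.242,120.993), P1=(83.488,76.084), P2=(147.430,16.974); sampled at t=k/8. Machine vertices: (55.242,30.200) → (62.861,41.649) → (71.596,53.542) → (81.446,65.879) → (92.412,78.659) → (104.493,91.884) → (117.690,105.552) → (132.002,119.663) → (147.430,134.219). Open path.

**Shape 2** — `<rect>` rectangle, stroke `#000000` → engrave (S321, F2110). Machine vertices: (33.597,87.494) → (45.444,87.494) → (45.444,80.709) → (33.597,80.709) → (33.597,87.494). Closed: final G1 returns to the first vertex.

**Shape 3** — `<polygon>` rectangle, stroke `#ff0000` → score (S519, F1915). Machine vertices: (23.305,83.536) → (87.944,83.536) → (87.944,29.305) → (23.305,29.305) → (23.305,83.536). Closed: final G1 returns to the first vertex.

**Shape 4** — `<circle>` circle, stroke `#000000` → engrave (S321, F2110). Machine vertices: (139.012,108.357) → (138.698,109.934) → (137.805,111.272) → (136.467,112.165) → (134.890,112.479) → (133.313,112.165) → (131.975,111.272) → (131.082,109.934) → (130.768,108.357) → (131.082,106.780) → (131.975,105.442) → (133.313,104.549) → (134.890,104.235) → (136.467,104.549) → (137.805,105.442) → (138.698,106.780) → (139.012,108.357). Closed: final G1 returns to the first vertex.

**Shape 5** — `<polygon>` closed polygon, stroke `#000000` → engrave (S321, F2110). Machine vertices: (162.213,66.247) → (117.493,22.846) → (112.096,85.959) → (54.817,16.117) → (79.926,59.270) → (9.736,130.789) → (162.213,66.247). Closed: final G1 returns to the first vertex.

**Shape 6** — `<path>` rectangle, stroke `#000000` → engrave (S321, F2110). Machine vertices: (90.696,91.571) → (99.773,91.571) → (99.773,49.218) → (90.696,49.218) → (90.696,91.571). Closed: final G1 returns to the first vertex.

; LightBurn 1.5.06
; GRBL device profile, absolute coords
G21
G90
G00 X55.242 Y30.200
M3 S519
G1 X62.861 Y41.649 F1915
G1 X71.596 Y53.542
G1 X81.446 Y65.879
G1 X92.412 Y78.659
G1 X104.493 Y91.884
G1 X117.690 Y105.552
G1 X132.002 Y119.663
G1 X147.430 Y134.219
M5
G00 X33.597 Y87.494
M3 S321
G1 X45.444 Y87.494 F2110
G1 X45.444 Y80.709
G1 X33.597 Y80.709
G1 X33.597 Y87.494
M5
G00 X23.305 Y83.536
M3 S519
G1 X87.944 Y83.536 F1915
G1 X87.944 Y29.305
G1 X23.305 Y29.305
G1 X23.305 Y83.536
M5
G00 X139.012 Y108.357
M3 S321
G1 X138.698 Y109.934 F2110
G1 X137.805 Y111.272
G1 X136.467 Y112.165
G1 X134.890 Y112.479
G1 X133.313 Y112.165
G1 X131.975 Y111.272
G1 X131.082 Y109.934
G1 X130.768 Y108.357
G1 X131.082 Y106.780
G1 X131.975 Y105.442
G1 X133.313 Y104.549
G1 X134.890 Y104.235
G1 X136.467 Y104.549
G1 X137.805 Y105.442
G1 X138.698 Y106.780
G1 X139.012 Y108.357
M5
G00 X162.213 Y66.247
M3 S321
G1 X117.493 Y22.846 F2110
G1 X112.096 Y85.959
G1 X54.817 Y16.117
G1 X79.926 Y59.270
G1 X9.736 Y130.789
G1 X162.213 Y66.247
M5
G00 X90.696 Y91.571
M3 S321
G1 X99.773 Y91.571 F2110
G1 X99.773 Y49.218
G1 X90.696 Y49.218
G1 X90.696 Y91.571
M5
G00 X0.000 Y0.000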